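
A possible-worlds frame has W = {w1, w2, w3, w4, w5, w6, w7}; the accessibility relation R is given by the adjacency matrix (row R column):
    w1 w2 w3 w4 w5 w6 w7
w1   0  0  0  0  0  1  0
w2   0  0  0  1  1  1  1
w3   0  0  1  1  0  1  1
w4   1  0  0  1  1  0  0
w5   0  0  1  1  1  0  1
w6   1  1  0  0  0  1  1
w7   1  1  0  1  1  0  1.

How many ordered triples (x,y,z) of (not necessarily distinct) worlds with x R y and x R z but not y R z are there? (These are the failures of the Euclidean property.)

38

Enumerating: (w2,w4,w6), (w2,w4,w7), (w2,w5,w6), (w2,w6,w4), (w2,w6,w5), (w2,w7,w6), (w3,w4,w3), (w3,w4,w6), (w3,w4,w7), (w3,w6,w3), (w3,w6,w4), (w3,w7,w3), … and 26 more.
Total: 38.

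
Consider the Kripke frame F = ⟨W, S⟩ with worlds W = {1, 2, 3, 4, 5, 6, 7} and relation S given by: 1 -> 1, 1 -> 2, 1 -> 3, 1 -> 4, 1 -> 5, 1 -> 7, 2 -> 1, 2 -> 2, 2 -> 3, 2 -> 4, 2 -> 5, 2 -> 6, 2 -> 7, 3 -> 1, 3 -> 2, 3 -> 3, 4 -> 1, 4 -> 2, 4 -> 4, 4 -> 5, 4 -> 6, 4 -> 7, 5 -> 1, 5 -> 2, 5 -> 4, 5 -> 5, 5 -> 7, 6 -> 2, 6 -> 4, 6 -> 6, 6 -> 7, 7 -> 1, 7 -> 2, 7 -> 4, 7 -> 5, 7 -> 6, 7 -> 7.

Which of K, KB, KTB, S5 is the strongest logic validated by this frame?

Symmetric (axiom B): yes — every pair in S has its reverse in S.
Reflexive (axiom T): yes — every world is S-related to itself.
Euclidean (axiom 5): no — 1 S 3 and 1 S 4, but not 3 S 4.
So F validates K, KB, KTB; S5 would additionally require S to be Euclidean. The strongest is KTB.

KTB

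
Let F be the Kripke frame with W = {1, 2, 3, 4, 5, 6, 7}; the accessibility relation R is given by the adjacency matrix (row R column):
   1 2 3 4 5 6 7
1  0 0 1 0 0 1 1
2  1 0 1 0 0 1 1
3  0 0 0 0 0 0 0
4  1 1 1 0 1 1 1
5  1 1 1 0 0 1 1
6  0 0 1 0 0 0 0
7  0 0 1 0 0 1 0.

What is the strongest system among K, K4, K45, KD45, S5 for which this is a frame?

K4

Transitive (axiom 4): yes — every two-step R-path is closed by a direct edge.
Euclidean (axiom 5): no — 1 R 3 and 1 R 6, but not 3 R 6.
Serial (axiom D): no — 3 has no R-successor.
Reflexive (axiom T): no — 1 is not related to itself.
So F validates K, K4; K45 would additionally require R to be Euclidean. The strongest is K4.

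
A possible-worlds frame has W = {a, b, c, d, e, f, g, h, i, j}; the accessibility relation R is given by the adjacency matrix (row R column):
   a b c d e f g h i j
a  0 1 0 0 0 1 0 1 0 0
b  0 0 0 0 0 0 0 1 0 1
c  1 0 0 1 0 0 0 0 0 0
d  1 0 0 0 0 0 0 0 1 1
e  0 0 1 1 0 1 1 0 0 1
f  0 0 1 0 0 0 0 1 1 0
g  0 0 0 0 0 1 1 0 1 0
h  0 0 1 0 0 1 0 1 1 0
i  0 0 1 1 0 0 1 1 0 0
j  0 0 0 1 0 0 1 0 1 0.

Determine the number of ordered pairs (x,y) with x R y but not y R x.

20

Enumerating: (a,b), (a,f), (a,h), (b,h), (b,j), (c,a), (c,d), (d,a), (e,c), (e,d), (e,f), (e,g), … and 8 more.
Total: 20.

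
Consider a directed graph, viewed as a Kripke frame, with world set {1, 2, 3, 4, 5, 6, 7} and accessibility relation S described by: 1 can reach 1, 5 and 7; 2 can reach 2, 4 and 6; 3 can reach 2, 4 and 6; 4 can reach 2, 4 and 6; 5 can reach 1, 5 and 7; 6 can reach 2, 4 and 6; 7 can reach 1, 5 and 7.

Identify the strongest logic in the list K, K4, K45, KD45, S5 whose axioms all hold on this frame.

Transitive (axiom 4): yes — every two-step S-path is closed by a direct edge.
Euclidean (axiom 5): yes — any two successors of a common world are S-related.
Serial (axiom D): yes — every world has a successor (e.g. 1 S 1).
Reflexive (axiom T): no — 3 is not related to itself.
So F validates K, K4, K45, KD45; S5 would additionally require S to be reflexive. The strongest is KD45.

KD45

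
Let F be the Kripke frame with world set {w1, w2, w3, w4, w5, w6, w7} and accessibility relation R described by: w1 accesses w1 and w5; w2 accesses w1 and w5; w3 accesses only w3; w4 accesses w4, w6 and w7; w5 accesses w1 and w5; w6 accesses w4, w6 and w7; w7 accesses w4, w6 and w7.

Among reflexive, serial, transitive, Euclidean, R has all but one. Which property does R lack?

Reflexive: no — w2 is not related to itself.
Serial: yes — every world has a successor (e.g. w1 R w1).
Transitive: yes — every two-step R-path is closed by a direct edge.
Euclidean: yes — any two successors of a common world are R-related.
Only reflexive fails.

reflexive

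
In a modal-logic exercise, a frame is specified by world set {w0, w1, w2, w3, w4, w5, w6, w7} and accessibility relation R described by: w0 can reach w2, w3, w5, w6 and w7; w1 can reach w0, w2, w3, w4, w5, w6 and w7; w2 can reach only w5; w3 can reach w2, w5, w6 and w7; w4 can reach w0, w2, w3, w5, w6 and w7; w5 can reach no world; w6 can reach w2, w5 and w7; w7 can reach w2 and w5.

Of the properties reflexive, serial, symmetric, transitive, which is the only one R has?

Reflexive: no — w0 is not related to itself.
Serial: no — w5 has no R-successor.
Symmetric: no — w0 R w2 but not w2 R w0.
Transitive: yes — every two-step R-path is closed by a direct edge.
Only transitive holds.

transitive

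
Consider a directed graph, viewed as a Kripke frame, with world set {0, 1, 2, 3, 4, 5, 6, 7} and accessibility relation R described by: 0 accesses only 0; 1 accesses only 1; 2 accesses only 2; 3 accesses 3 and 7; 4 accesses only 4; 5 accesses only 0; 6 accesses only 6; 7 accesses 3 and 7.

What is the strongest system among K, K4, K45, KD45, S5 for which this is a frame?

KD45

Transitive (axiom 4): yes — every two-step R-path is closed by a direct edge.
Euclidean (axiom 5): yes — any two successors of a common world are R-related.
Serial (axiom D): yes — every world has a successor (e.g. 0 R 0).
Reflexive (axiom T): no — 5 is not related to itself.
So F validates K, K4, K45, KD45; S5 would additionally require R to be reflexive. The strongest is KD45.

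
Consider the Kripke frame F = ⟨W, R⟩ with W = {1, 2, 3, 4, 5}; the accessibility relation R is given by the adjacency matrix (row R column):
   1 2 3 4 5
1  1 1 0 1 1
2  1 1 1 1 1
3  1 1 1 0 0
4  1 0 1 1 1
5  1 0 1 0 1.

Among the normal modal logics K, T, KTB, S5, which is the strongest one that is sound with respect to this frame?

T

Reflexive (axiom T): yes — every world is R-related to itself.
Symmetric (axiom B): no — 2 R 4 but not 4 R 2.
Euclidean (axiom 5): no — 1 R 4 and 1 R 2, but not 4 R 2.
So F validates K, T; KTB would additionally require R to be symmetric. The strongest is T.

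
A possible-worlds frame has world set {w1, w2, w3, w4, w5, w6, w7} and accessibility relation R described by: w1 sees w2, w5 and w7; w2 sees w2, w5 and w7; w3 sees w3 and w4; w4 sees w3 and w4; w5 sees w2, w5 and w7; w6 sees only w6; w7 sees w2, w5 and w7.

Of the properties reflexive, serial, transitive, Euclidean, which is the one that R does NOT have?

reflexive

Reflexive: no — w1 is not related to itself.
Serial: yes — every world has a successor (e.g. w1 R w2).
Transitive: yes — every two-step R-path is closed by a direct edge.
Euclidean: yes — any two successors of a common world are R-related.
Only reflexive fails.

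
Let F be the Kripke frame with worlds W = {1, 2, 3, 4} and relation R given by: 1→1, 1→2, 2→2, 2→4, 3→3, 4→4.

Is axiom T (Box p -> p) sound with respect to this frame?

The schema T characterises exactly the reflexive frames.
Reflexive: yes — every world is R-related to itself.

Yes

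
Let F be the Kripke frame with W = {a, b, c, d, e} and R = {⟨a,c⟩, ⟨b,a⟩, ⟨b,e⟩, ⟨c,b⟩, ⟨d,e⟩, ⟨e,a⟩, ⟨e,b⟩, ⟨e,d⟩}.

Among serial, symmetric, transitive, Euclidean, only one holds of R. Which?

serial

Serial: yes — every world has a successor (e.g. a R c).
Symmetric: no — a R c but not c R a.
Transitive: no — a R c and c R b, but not a R b.
Euclidean: no — b R a and b R e, but not a R e.
Only serial holds.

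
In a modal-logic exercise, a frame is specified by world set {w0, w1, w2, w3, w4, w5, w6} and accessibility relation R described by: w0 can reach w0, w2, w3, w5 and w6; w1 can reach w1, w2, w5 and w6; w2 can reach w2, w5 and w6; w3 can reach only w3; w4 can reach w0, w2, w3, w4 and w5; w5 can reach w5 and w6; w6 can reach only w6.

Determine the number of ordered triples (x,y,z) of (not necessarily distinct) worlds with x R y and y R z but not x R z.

Enumerating: (w4,w0,w6), (w4,w2,w6), (w4,w5,w6).

3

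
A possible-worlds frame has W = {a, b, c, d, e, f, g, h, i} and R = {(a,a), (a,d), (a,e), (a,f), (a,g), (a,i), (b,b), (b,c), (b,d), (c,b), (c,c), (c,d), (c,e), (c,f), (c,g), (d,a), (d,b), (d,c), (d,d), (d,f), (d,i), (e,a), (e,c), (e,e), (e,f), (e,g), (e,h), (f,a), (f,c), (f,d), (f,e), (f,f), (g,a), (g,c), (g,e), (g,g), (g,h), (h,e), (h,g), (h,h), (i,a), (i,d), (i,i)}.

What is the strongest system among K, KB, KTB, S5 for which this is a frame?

Symmetric (axiom B): yes — every pair in R has its reverse in R.
Reflexive (axiom T): yes — every world is R-related to itself.
Euclidean (axiom 5): no — a R d and a R e, but not d R e.
So F validates K, KB, KTB; S5 would additionally require R to be Euclidean. The strongest is KTB.

KTB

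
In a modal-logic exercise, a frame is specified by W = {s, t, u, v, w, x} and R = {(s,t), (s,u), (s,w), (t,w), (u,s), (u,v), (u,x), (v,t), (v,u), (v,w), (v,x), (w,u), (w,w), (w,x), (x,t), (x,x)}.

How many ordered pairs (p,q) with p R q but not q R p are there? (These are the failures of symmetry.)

10

Enumerating: (s,t), (s,w), (t,w), (u,x), (v,t), (v,w), (v,x), (w,u), (w,x), (x,t).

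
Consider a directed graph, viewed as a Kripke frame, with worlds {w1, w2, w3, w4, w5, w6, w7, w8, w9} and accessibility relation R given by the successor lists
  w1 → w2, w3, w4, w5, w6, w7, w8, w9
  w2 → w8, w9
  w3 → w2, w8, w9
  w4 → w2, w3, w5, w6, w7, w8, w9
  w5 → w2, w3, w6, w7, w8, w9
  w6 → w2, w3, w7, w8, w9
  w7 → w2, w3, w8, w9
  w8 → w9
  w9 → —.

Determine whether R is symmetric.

Symmetric: no — w1 R w2 but not w2 R w1.

No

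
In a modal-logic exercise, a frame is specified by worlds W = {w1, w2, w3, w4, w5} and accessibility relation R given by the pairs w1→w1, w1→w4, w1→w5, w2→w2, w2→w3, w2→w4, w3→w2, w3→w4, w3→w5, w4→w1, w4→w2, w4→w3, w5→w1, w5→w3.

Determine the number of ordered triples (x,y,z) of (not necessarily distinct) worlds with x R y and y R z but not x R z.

Enumerating: (w1,w4,w2), (w1,w4,w3), (w1,w5,w3), (w2,w3,w5), (w2,w4,w1), (w3,w2,w3), (w3,w4,w1), (w3,w4,w3), (w3,w5,w1), (w3,w5,w3), (w4,w1,w4), (w4,w1,w5), … and 8 more.
Total: 20.

20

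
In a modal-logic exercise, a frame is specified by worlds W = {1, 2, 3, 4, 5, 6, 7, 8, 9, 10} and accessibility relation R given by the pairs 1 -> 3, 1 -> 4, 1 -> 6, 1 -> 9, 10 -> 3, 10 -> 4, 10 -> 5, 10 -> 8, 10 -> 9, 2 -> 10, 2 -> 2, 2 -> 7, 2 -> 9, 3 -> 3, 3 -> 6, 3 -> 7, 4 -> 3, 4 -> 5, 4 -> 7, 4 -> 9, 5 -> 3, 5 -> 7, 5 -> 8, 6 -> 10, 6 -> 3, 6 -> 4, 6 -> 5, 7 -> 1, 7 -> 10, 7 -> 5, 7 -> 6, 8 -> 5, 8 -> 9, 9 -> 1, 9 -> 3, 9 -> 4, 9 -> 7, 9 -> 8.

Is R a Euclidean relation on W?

No

Euclidean: no — 1 R 3 and 1 R 4, but not 3 R 4.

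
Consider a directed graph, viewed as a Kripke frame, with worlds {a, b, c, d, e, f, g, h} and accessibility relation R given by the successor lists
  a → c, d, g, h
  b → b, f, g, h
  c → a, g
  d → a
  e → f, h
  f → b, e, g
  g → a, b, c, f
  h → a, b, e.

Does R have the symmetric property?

Yes

Symmetric: yes — every pair in R has its reverse in R.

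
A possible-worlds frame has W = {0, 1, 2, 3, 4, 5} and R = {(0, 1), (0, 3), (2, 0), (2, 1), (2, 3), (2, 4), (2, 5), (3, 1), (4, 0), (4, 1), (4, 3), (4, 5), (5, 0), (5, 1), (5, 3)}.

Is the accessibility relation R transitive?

Transitive: yes — every two-step R-path is closed by a direct edge.

Yes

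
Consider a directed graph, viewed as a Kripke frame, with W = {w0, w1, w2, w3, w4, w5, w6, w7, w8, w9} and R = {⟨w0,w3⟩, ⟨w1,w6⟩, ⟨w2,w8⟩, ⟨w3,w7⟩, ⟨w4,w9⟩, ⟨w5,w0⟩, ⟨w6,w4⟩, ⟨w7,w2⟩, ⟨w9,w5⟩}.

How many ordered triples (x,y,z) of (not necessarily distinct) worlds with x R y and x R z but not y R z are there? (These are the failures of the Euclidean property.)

Enumerating: (w0,w3,w3), (w1,w6,w6), (w2,w8,w8), (w3,w7,w7), (w4,w9,w9), (w5,w0,w0), (w6,w4,w4), (w7,w2,w2), (w9,w5,w5).

9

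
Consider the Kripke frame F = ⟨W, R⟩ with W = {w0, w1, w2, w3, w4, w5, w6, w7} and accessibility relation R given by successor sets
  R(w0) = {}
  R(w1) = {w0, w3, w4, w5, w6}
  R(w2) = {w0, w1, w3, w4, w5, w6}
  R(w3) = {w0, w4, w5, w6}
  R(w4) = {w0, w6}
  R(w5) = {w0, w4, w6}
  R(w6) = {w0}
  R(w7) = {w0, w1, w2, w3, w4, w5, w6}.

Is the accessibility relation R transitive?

Transitive: yes — every two-step R-path is closed by a direct edge.

Yes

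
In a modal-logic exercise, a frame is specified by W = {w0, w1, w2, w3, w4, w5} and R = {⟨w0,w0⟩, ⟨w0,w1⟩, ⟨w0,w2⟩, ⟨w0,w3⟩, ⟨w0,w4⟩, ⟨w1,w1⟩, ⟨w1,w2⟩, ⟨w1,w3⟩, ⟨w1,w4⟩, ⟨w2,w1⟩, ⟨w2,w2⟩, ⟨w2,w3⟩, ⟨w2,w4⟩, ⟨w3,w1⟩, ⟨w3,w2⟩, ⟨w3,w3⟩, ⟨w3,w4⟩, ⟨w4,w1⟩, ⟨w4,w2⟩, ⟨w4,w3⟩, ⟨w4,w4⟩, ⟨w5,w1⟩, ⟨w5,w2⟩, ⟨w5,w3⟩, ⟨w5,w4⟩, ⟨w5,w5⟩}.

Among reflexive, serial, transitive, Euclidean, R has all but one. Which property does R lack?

Reflexive: yes — every world is R-related to itself.
Serial: yes — every world has a successor (e.g. w0 R w0).
Transitive: yes — every two-step R-path is closed by a direct edge.
Euclidean: no — w0 R w1 and w0 R w0, but not w1 R w0.
Only Euclidean fails.

Euclidean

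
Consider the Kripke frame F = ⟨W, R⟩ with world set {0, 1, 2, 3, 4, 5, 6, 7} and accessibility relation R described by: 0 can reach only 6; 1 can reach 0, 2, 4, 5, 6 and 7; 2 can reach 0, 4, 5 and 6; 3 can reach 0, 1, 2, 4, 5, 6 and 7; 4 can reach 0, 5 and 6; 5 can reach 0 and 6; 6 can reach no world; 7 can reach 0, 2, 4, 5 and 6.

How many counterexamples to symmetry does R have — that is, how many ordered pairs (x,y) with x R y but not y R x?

28

Enumerating: (0,6), (1,0), (1,2), (1,4), (1,5), (1,6), (1,7), (2,0), (2,4), (2,5), (2,6), (3,0), … and 16 more.
Total: 28.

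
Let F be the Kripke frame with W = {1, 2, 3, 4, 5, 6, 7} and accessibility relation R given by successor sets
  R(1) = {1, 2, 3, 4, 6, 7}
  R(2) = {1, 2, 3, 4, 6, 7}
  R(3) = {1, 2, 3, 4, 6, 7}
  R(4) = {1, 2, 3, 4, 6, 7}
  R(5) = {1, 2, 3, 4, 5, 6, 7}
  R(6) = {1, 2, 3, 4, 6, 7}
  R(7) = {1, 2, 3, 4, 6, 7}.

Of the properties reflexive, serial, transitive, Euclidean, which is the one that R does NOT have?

Euclidean

Reflexive: yes — every world is R-related to itself.
Serial: yes — every world has a successor (e.g. 1 R 1).
Transitive: yes — every two-step R-path is closed by a direct edge.
Euclidean: no — 5 R 1 and 5 R 5, but not 1 R 5.
Only Euclidean fails.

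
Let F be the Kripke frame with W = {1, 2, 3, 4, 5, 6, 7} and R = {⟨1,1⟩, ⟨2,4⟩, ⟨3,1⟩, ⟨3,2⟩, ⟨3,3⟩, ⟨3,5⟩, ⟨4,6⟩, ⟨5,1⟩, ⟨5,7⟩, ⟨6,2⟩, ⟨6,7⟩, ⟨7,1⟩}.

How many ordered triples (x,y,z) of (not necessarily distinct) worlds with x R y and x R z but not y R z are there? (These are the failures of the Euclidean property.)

18

Enumerating: (2,4,4), (3,1,2), (3,1,3), (3,1,5), (3,2,1), (3,2,2), (3,2,3), (3,2,5), (3,5,2), (3,5,3), (3,5,5), (4,6,6), (5,1,7), (5,7,7), (6,2,2), (6,2,7), (6,7,2), (6,7,7).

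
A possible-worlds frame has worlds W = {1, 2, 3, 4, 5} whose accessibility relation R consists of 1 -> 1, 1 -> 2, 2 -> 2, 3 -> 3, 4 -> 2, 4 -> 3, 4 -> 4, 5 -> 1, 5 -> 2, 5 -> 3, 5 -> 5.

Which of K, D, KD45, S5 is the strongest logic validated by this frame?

D

Serial (axiom D): yes — every world has a successor (e.g. 1 R 1).
Euclidean (axiom 5): no — 4 R 2 and 4 R 3, but not 2 R 3.
Transitive (axiom 4): yes — every two-step R-path is closed by a direct edge.
Reflexive (axiom T): yes — every world is R-related to itself.
So F validates K, D; KD45 would additionally require R to be Euclidean. The strongest is D.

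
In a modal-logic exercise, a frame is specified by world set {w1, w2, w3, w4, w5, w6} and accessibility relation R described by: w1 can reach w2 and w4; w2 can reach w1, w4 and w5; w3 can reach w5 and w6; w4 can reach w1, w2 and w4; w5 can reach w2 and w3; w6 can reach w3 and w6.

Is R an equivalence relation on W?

Reflexive: no — w1 is not related to itself.
Symmetric: yes — every pair in R has its reverse in R.
Transitive: no — w1 R w2 and w2 R w5, but not w1 R w5.
So R is not an equivalence relation.

No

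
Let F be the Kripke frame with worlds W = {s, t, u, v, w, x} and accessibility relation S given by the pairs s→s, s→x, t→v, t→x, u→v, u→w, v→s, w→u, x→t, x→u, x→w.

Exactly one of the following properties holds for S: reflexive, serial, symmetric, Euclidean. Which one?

serial

Reflexive: no — t is not related to itself.
Serial: yes — every world has a successor (e.g. s S s).
Symmetric: no — s S x but not x S s.
Euclidean: no — t S v and t S x, but not v S x.
Only serial holds.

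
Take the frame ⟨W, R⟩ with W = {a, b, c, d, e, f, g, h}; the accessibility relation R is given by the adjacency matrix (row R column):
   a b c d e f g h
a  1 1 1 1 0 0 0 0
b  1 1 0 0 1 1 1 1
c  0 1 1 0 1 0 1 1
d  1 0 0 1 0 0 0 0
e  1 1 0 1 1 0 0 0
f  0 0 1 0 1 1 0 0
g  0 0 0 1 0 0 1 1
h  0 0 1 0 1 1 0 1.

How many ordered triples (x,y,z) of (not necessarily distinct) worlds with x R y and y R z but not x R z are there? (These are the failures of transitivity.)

40

Enumerating: (a,b,e), (a,b,f), (a,b,g), (a,b,h), (a,c,e), (a,c,g), (a,c,h), (b,a,c), (b,a,d), (b,e,d), (b,f,c), (b,g,d), … and 28 more.
Total: 40.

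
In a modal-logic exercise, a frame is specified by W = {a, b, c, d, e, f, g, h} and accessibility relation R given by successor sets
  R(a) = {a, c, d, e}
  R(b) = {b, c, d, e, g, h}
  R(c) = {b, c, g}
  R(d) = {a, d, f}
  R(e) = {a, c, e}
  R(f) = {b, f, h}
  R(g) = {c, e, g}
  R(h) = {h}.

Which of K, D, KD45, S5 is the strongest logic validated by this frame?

Serial (axiom D): yes — every world has a successor (e.g. a R a).
Euclidean (axiom 5): no — a R c and a R d, but not c R d.
Transitive (axiom 4): no — a R c and c R b, but not a R b.
Reflexive (axiom T): yes — every world is R-related to itself.
So F validates K, D; KD45 would additionally require R to be Euclidean and transitive. The strongest is D.

D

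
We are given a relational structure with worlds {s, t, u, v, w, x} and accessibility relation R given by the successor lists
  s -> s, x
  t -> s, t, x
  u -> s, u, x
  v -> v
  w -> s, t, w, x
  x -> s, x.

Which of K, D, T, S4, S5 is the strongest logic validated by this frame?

Serial (axiom D): yes — every world has a successor (e.g. s R s).
Reflexive (axiom T): yes — every world is R-related to itself.
Transitive (axiom 4): yes — every two-step R-path is closed by a direct edge.
Euclidean (axiom 5): no — w R s and w R t, but not s R t.
So F validates K, D, T, S4; S5 would additionally require R to be Euclidean. The strongest is S4.

S4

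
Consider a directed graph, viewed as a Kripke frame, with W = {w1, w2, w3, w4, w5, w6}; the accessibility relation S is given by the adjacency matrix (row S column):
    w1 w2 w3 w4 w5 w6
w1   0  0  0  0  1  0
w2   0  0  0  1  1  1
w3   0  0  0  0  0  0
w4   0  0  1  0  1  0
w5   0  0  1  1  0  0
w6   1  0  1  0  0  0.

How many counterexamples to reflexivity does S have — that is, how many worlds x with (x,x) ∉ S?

Enumerating: w1, w2, w3, w4, w5, w6.

6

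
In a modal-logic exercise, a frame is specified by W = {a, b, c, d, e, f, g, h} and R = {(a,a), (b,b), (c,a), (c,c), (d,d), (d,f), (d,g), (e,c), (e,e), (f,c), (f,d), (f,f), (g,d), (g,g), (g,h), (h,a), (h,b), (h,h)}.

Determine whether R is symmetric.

No

Symmetric: no — c R a but not a R c.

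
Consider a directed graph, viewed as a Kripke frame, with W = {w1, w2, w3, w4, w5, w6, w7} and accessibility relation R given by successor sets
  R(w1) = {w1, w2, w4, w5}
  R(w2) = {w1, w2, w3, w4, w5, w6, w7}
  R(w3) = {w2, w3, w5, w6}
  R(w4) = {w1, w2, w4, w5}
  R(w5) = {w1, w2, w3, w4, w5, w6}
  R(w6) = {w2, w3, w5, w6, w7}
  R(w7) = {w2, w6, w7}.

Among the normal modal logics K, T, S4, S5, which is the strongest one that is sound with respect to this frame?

Reflexive (axiom T): yes — every world is R-related to itself.
Transitive (axiom 4): no — w1 R w2 and w2 R w3, but not w1 R w3.
Euclidean (axiom 5): no — w2 R w1 and w2 R w3, but not w1 R w3.
So F validates K, T; S4 would additionally require R to be transitive. The strongest is T.

T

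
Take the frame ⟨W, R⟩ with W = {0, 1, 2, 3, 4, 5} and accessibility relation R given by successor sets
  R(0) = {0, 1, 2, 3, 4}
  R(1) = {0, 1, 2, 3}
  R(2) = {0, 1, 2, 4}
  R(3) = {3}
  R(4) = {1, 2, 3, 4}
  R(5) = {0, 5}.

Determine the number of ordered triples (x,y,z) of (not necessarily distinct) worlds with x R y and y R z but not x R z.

11

Enumerating: (1,0,4), (1,2,4), (2,0,3), (2,1,3), (2,4,3), (4,1,0), (4,2,0), (5,0,1), (5,0,2), (5,0,3), (5,0,4).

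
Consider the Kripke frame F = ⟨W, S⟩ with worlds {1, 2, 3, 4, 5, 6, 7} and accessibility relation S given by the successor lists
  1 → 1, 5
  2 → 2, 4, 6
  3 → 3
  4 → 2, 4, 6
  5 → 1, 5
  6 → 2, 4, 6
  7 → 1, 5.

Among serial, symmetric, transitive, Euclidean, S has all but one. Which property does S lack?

symmetric

Serial: yes — every world has a successor (e.g. 1 S 1).
Symmetric: no — 7 S 1 but not 1 S 7.
Transitive: yes — every two-step S-path is closed by a direct edge.
Euclidean: yes — any two successors of a common world are S-related.
Only symmetric fails.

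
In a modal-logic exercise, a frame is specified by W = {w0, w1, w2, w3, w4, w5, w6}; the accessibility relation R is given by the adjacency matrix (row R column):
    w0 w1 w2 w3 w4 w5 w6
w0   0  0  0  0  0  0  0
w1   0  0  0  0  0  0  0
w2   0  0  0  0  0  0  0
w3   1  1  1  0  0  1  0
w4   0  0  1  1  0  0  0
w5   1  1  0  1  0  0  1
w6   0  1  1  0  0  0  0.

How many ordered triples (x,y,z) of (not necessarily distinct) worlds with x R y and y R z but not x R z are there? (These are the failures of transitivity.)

Enumerating: (w3,w5,w3), (w3,w5,w6), (w4,w3,w0), (w4,w3,w1), (w4,w3,w5), (w5,w3,w2), (w5,w3,w5), (w5,w6,w2).

8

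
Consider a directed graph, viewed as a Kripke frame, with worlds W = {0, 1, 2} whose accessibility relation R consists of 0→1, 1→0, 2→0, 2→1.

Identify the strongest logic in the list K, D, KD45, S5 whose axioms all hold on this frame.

D

Serial (axiom D): yes — every world has a successor (e.g. 0 R 1).
Euclidean (axiom 5): no — 0 R 1 and 0 R 1, but not 1 R 1.
Transitive (axiom 4): no — 0 R 1 and 1 R 0, but not 0 R 0.
Reflexive (axiom T): no — 0 is not related to itself.
So F validates K, D; KD45 would additionally require R to be Euclidean and transitive. The strongest is D.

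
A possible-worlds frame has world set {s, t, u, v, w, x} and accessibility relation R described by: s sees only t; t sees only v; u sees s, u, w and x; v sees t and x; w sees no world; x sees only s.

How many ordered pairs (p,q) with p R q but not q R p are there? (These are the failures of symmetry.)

Enumerating: (s,t), (u,s), (u,w), (u,x), (v,x), (x,s).

6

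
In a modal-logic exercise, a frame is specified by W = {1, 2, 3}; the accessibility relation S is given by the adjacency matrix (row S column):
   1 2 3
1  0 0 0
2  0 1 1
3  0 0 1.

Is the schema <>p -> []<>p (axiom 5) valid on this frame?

No

By correspondence theory, 5 is valid on a frame iff S is Euclidean.
Euclidean: no — 2 S 3 and 2 S 2, but not 3 S 2.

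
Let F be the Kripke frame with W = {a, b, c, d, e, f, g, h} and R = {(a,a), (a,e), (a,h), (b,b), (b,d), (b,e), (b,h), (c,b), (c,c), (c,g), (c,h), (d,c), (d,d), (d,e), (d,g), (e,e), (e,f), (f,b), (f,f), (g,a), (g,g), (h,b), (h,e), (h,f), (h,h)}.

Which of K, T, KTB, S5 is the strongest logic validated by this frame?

Reflexive (axiom T): yes — every world is R-related to itself.
Symmetric (axiom B): no — a R e but not e R a.
Euclidean (axiom 5): no — a R e and a R h, but not e R h.
So F validates K, T; KTB would additionally require R to be symmetric. The strongest is T.

T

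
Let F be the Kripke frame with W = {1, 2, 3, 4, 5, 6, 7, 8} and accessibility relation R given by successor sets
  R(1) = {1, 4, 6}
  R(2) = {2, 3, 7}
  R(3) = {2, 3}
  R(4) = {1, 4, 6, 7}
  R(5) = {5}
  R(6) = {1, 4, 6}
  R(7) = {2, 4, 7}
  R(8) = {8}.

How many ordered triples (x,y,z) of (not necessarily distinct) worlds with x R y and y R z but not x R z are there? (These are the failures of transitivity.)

Enumerating: (1,4,7), (2,7,4), (3,2,7), (4,7,2), (6,4,7), (7,2,3), (7,4,1), (7,4,6).

8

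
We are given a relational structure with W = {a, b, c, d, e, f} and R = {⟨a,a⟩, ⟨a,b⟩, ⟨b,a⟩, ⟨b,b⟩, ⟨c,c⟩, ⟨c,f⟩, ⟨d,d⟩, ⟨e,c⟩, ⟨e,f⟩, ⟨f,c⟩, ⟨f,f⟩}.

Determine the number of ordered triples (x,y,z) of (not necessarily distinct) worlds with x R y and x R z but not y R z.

R is Euclidean; there are no such tuples.

0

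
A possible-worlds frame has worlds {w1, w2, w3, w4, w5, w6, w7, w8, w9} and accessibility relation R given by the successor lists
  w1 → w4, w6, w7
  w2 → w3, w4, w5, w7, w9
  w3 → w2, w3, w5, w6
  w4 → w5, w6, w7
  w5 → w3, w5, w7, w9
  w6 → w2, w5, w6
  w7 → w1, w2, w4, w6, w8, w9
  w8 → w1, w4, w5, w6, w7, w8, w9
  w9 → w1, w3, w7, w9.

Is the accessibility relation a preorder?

Reflexive: no — w1 is not related to itself.
Transitive: no — w1 R w4 and w4 R w5, but not w1 R w5.
So R is not a preorder.

No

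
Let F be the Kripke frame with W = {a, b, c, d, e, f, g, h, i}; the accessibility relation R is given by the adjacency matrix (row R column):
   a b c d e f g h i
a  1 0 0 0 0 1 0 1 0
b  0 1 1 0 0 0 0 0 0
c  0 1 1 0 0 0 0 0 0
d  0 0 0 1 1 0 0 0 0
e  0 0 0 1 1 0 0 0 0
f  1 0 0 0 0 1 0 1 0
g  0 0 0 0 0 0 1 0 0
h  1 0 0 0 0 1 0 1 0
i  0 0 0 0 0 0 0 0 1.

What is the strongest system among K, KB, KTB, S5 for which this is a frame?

Symmetric (axiom B): yes — every pair in R has its reverse in R.
Reflexive (axiom T): yes — every world is R-related to itself.
Euclidean (axiom 5): yes — any two successors of a common world are R-related.
So F validates K, KB, KTB, S5. The strongest is S5.

S5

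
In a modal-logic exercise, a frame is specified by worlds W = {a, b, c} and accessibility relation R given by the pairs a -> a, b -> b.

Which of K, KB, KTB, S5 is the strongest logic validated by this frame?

Symmetric (axiom B): yes — every pair in R has its reverse in R.
Reflexive (axiom T): no — c is not related to itself.
Euclidean (axiom 5): yes — any two successors of a common world are R-related.
So F validates K, KB; KTB would additionally require R to be reflexive. The strongest is KB.

KB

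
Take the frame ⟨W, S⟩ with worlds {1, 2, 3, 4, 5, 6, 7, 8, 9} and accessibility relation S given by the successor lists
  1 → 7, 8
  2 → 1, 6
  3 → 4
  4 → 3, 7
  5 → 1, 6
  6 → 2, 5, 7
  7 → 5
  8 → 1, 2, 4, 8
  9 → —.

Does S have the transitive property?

Transitive: no — 1 S 7 and 7 S 5, but not 1 S 5.

No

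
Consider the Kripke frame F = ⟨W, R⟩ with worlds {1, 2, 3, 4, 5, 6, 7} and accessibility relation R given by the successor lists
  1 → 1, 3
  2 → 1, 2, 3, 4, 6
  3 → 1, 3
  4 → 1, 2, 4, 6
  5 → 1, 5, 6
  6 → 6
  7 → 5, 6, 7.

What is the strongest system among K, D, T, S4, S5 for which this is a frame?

T

Serial (axiom D): yes — every world has a successor (e.g. 1 R 1).
Reflexive (axiom T): yes — every world is R-related to itself.
Transitive (axiom 4): no — 4 R 1 and 1 R 3, but not 4 R 3.
Euclidean (axiom 5): no — 2 R 1 and 2 R 4, but not 1 R 4.
So F validates K, D, T; S4 would additionally require R to be transitive. The strongest is T.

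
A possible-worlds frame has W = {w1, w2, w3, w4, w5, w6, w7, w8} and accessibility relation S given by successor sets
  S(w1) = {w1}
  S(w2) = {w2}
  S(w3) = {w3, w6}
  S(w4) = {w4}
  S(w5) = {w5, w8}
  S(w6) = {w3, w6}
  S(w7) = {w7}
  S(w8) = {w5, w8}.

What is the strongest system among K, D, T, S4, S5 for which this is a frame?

S5

Serial (axiom D): yes — every world has a successor (e.g. w1 S w1).
Reflexive (axiom T): yes — every world is S-related to itself.
Transitive (axiom 4): yes — every two-step S-path is closed by a direct edge.
Euclidean (axiom 5): yes — any two successors of a common world are S-related.
So F validates K, D, T, S4, S5. The strongest is S5.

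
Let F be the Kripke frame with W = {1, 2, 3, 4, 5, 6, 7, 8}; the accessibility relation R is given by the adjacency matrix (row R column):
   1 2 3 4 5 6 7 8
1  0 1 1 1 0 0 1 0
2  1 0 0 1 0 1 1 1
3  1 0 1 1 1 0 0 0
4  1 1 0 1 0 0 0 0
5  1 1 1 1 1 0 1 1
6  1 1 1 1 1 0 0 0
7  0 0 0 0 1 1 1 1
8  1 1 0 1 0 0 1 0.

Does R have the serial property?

Serial: yes — every world has a successor (e.g. 1 R 2).

Yes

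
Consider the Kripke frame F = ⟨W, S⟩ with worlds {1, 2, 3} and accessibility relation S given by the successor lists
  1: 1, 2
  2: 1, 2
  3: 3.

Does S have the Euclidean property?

Euclidean: yes — any two successors of a common world are S-related.

Yes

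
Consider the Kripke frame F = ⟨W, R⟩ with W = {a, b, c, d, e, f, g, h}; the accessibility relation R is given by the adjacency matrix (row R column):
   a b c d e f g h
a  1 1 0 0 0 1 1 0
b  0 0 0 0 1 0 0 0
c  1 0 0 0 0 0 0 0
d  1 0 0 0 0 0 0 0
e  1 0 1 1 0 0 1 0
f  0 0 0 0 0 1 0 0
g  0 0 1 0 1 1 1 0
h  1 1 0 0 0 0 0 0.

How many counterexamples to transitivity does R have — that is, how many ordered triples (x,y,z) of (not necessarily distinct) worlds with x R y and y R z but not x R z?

Enumerating: (a,b,e), (a,g,c), (a,g,e), (b,e,a), (b,e,c), (b,e,d), (b,e,g), (c,a,b), (c,a,f), (c,a,g), (d,a,b), (d,a,f), … and 11 more.
Total: 23.

23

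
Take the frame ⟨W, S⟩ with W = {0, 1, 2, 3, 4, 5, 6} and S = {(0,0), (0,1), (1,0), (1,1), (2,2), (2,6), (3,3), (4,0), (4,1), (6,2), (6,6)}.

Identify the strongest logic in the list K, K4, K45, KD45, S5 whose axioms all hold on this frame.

Transitive (axiom 4): yes — every two-step S-path is closed by a direct edge.
Euclidean (axiom 5): yes — any two successors of a common world are S-related.
Serial (axiom D): no — 5 has no S-successor.
Reflexive (axiom T): no — 4 is not related to itself.
So F validates K, K4, K45; KD45 would additionally require S to be serial. The strongest is K45.

K45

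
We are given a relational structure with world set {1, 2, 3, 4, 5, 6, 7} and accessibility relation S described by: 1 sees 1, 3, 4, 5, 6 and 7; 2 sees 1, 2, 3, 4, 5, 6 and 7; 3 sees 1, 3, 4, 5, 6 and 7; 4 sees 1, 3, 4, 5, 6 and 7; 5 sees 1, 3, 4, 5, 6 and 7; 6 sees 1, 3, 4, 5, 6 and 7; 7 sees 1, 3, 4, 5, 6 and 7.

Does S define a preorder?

Reflexive: yes — every world is S-related to itself.
Transitive: yes — every two-step S-path is closed by a direct edge.
So S is a preorder.

Yes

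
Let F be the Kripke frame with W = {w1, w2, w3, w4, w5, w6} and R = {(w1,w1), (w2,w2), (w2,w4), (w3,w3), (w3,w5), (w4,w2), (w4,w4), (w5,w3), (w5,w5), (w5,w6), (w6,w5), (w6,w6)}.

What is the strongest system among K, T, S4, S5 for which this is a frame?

T

Reflexive (axiom T): yes — every world is R-related to itself.
Transitive (axiom 4): no — w3 R w5 and w5 R w6, but not w3 R w6.
Euclidean (axiom 5): no — w5 R w3 and w5 R w6, but not w3 R w6.
So F validates K, T; S4 would additionally require R to be transitive. The strongest is T.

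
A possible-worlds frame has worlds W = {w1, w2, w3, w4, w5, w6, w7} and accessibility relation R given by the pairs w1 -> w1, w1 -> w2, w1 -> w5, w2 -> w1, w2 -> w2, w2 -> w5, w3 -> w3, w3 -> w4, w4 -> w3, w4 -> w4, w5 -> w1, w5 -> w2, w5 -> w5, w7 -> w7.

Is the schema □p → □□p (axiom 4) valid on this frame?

Yes

Axiom 4 corresponds to the accessibility relation being transitive.
Transitive: yes — every two-step R-path is closed by a direct edge.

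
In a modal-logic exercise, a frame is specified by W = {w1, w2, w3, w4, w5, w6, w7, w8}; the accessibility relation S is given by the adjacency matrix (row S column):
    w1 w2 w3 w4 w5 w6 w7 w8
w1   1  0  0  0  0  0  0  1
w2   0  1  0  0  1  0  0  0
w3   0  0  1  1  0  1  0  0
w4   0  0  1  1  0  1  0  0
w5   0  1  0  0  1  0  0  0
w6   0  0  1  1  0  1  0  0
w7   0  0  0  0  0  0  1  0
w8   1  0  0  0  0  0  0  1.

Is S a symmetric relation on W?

Symmetric: yes — every pair in S has its reverse in S.

Yes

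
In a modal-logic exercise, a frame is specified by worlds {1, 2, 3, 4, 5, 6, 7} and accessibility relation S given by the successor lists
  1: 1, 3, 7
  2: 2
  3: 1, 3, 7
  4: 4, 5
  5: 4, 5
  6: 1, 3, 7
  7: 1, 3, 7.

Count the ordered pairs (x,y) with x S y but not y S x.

3

Enumerating: (6,1), (6,3), (6,7).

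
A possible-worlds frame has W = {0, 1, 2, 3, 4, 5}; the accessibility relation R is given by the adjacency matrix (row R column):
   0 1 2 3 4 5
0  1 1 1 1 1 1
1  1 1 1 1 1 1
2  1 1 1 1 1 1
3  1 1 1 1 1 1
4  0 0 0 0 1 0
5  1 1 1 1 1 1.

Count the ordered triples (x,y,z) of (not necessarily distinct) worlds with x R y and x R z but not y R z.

Enumerating: (0,4,0), (0,4,1), (0,4,2), (0,4,3), (0,4,5), (1,4,0), (1,4,1), (1,4,2), (1,4,3), (1,4,5), (2,4,0), (2,4,1), … and 13 more.
Total: 25.

25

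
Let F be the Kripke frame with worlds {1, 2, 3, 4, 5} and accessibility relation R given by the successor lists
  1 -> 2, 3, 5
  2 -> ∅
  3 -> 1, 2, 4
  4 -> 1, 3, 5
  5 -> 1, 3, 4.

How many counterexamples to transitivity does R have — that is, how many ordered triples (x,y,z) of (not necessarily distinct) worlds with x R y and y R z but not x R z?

16

Enumerating: (1,3,1), (1,3,4), (1,5,1), (1,5,4), (3,1,3), (3,1,5), (3,4,3), (3,4,5), (4,1,2), (4,3,2), (4,3,4), (4,5,4), (5,1,2), (5,1,5), (5,3,2), (5,4,5).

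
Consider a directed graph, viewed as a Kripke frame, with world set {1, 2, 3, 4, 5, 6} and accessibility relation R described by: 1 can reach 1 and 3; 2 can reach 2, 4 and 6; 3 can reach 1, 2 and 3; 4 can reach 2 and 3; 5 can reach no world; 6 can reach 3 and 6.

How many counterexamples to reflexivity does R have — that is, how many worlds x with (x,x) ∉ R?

2

Enumerating: 4, 5.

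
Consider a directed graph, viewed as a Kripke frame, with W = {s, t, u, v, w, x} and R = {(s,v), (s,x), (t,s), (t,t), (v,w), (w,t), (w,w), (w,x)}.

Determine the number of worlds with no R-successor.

2

Enumerating: u, x.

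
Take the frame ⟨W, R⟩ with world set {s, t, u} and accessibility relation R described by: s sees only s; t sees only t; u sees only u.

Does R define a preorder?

Reflexive: yes — every world is R-related to itself.
Transitive: yes — every two-step R-path is closed by a direct edge.
So R is a preorder.

Yes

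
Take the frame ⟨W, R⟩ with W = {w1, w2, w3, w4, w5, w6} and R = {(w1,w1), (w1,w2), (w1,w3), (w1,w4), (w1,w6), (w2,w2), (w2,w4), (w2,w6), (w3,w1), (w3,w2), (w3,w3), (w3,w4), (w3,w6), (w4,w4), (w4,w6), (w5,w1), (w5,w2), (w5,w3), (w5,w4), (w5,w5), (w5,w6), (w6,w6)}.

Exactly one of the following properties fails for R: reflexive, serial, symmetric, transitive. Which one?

Reflexive: yes — every world is R-related to itself.
Serial: yes — every world has a successor (e.g. w1 R w1).
Symmetric: no — w1 R w2 but not w2 R w1.
Transitive: yes — every two-step R-path is closed by a direct edge.
Only symmetric fails.

symmetric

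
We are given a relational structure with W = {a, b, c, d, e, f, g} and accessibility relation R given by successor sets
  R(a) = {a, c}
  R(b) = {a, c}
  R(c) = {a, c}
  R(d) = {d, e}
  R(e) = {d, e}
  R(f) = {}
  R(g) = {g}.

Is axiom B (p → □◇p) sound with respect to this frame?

Axiom B corresponds to the accessibility relation being symmetric.
Symmetric: no — b R a but not a R b.

No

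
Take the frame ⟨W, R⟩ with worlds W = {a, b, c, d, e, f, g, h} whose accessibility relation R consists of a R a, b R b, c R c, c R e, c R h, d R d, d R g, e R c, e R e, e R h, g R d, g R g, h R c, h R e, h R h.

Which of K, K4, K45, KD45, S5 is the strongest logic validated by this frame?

Transitive (axiom 4): yes — every two-step R-path is closed by a direct edge.
Euclidean (axiom 5): yes — any two successors of a common world are R-related.
Serial (axiom D): no — f has no R-successor.
Reflexive (axiom T): no — f is not related to itself.
So F validates K, K4, K45; KD45 would additionally require R to be serial. The strongest is K45.

K45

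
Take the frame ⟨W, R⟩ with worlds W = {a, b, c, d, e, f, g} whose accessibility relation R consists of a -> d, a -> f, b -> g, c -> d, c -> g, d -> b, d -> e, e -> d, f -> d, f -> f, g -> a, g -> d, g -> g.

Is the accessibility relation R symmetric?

Symmetric: no — a R d but not d R a.

No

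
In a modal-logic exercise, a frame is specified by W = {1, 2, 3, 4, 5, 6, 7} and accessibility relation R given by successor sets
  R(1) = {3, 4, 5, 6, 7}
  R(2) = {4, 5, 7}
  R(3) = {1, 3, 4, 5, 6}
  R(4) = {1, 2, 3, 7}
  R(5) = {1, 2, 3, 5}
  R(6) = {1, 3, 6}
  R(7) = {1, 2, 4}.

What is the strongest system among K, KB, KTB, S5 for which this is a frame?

Symmetric (axiom B): yes — every pair in R has its reverse in R.
Reflexive (axiom T): no — 1 is not related to itself.
Euclidean (axiom 5): no — 1 R 3 and 1 R 7, but not 3 R 7.
So F validates K, KB; KTB would additionally require R to be reflexive. The strongest is KB.

KB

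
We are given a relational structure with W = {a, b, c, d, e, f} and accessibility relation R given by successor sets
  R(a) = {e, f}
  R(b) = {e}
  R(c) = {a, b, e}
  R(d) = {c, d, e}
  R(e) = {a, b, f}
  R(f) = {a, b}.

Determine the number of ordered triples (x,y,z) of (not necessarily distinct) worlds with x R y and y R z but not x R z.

Enumerating: (a,e,a), (a,e,b), (a,f,a), (a,f,b), (b,e,a), (b,e,b), (b,e,f), (c,a,f), (c,e,f), (d,c,a), (d,c,b), (d,e,a), … and 7 more.
Total: 19.

19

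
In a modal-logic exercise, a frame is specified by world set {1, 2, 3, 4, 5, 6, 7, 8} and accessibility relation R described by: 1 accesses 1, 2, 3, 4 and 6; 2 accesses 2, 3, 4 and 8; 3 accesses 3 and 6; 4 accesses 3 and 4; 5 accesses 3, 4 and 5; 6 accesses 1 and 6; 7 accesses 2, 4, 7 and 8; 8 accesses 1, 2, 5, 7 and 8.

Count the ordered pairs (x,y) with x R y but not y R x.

Enumerating: (1,2), (1,3), (1,4), (2,3), (2,4), (3,6), (4,3), (5,3), (5,4), (7,2), (7,4), (8,1), (8,5).

13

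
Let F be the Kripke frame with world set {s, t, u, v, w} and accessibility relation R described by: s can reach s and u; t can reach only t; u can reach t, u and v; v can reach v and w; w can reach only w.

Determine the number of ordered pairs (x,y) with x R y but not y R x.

4

Enumerating: (s,u), (u,t), (u,v), (v,w).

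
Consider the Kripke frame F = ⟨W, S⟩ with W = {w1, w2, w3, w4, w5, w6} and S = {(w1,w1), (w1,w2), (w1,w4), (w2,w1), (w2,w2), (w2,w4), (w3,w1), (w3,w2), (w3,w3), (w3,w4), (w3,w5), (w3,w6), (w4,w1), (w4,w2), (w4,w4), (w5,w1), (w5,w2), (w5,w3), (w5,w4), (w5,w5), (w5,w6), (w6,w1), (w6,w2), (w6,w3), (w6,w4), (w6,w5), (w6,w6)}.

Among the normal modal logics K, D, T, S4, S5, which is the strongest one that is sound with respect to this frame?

Serial (axiom D): yes — every world has a successor (e.g. w1 S w1).
Reflexive (axiom T): yes — every world is S-related to itself.
Transitive (axiom 4): yes — every two-step S-path is closed by a direct edge.
Euclidean (axiom 5): no — w3 S w1 and w3 S w5, but not w1 S w5.
So F validates K, D, T, S4; S5 would additionally require S to be Euclidean. The strongest is S4.

S4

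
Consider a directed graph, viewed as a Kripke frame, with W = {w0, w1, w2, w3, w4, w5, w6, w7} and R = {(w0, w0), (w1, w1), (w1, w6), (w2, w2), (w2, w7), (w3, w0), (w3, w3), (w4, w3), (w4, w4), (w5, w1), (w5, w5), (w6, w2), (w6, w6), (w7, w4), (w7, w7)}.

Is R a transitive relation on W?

No

Transitive: no — w1 R w6 and w6 R w2, but not w1 R w2.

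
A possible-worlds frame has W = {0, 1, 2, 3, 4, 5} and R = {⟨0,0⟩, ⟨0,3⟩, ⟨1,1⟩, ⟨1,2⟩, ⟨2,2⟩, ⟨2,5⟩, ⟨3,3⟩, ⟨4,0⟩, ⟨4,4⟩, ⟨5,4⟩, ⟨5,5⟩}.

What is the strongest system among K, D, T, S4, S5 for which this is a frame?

Serial (axiom D): yes — every world has a successor (e.g. 0 R 0).
Reflexive (axiom T): yes — every world is R-related to itself.
Transitive (axiom 4): no — 1 R 2 and 2 R 5, but not 1 R 5.
Euclidean (axiom 5): no — 0 R 3 and 0 R 0, but not 3 R 0.
So F validates K, D, T; S4 would additionally require R to be transitive. The strongest is T.

T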